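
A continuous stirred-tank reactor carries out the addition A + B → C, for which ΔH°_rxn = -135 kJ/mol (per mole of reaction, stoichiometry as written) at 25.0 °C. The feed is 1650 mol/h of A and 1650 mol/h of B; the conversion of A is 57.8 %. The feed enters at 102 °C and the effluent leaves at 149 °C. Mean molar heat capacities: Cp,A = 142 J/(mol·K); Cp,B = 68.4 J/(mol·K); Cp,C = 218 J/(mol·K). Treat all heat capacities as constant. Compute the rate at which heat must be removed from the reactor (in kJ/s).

Extent of reaction ξ = 0.578 × 1650 = 953.7 mol/h
Reaction term: ξ·ΔH°_rxn = 953.7 × -135 = -128750 kJ/h
Sensible, feed 102→25 °C: -26731 kJ/h
Outlet flows (mol/h): A 696.3, B 696.3, C 953.7
Sensible, products 25→149 °C: 43947 kJ/h
Q = ΔH = -111530 kJ/h = -30.982 kW
Heat removed = 30.982 kJ/s

Q_out = 31.0 kJ/s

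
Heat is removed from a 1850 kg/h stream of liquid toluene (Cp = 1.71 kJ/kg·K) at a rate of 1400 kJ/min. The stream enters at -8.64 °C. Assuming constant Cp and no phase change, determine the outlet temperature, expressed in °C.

T_out = -35.2 °C

Q = 1400 kJ/min = 84000 kJ/h
ΔT = Q/(ṁ·Cp) = 84000/(1850×1.71) = 26.553 K
T_out = -8.64 − 26.553 = -35.193 °C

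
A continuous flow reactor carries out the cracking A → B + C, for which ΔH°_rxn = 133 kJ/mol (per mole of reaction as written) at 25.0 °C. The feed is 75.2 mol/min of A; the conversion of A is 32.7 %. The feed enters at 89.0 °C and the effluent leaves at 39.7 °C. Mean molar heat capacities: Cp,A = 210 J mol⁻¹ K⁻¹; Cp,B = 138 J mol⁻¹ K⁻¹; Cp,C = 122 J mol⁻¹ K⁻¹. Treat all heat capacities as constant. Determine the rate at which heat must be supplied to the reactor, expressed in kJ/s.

Q_in = 41.8 kJ/s

Extent of reaction ξ = 0.327 × 75.2 = 24.59 mol/min
Reaction term: ξ·ΔH°_rxn = 24.59 × 133 = 3270.5 kJ/min
Sensible, feed 89.0→25 °C: -1010.7 kJ/min
Outlet flows (mol/min): A 50.61, B 24.59, C 24.59
Sensible, products 25→39.7 °C: 250.22 kJ/min
Q = ΔH = 2510.1 kJ/min = 41.834 kW
Heat supplied = 41.834 kJ/s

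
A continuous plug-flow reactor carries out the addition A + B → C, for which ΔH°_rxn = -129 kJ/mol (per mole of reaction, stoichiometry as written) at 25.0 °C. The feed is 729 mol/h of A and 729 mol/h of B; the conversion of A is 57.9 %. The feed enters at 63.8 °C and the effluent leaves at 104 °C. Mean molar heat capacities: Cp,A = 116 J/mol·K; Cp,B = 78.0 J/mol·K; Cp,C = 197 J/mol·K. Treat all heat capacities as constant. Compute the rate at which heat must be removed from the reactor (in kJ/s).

Extent of reaction ξ = 0.579 × 729 = 422.09 mol/h
Reaction term: ξ·ΔH°_rxn = 422.09 × -129 = -54450 kJ/h
Sensible, feed 63.8→25 °C: -5487.3 kJ/h
Outlet flows (mol/h): A 306.91, B 306.91, C 422.09
Sensible, products 25→104 °C: 11273 kJ/h
Q = ΔH = -48664 kJ/h = -13.518 kW
Heat removed = 13.518 kJ/s

Q_out = 13.5 kJ/s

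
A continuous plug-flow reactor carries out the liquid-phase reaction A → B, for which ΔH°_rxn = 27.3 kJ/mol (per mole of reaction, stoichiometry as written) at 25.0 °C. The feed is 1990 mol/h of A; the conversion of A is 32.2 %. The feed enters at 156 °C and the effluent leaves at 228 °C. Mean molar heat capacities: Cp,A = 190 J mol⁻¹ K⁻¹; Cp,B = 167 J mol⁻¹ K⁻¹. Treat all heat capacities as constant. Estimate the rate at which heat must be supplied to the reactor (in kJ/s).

Extent of reaction ξ = 0.322 × 1990 = 640.78 mol/h
Reaction term: ξ·ΔH°_rxn = 640.78 × 27.3 = 17493 kJ/h
Sensible, feed 156→25 °C: -49531 kJ/h
Outlet flows (mol/h): A 1349.2, B 640.78
Sensible, products 25→228 °C: 73762 kJ/h
Q = ΔH = 41725 kJ/h = 11.59 kW
Heat supplied = 11.59 kJ/s

Q_in = 11.6 kJ/s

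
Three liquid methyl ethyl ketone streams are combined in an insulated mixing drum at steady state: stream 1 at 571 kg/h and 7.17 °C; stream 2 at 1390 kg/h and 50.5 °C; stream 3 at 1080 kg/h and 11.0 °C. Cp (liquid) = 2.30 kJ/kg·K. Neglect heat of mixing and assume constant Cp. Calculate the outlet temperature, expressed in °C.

T_out = 28.3 °C

No heat crosses the boundary, so H_out = H_in.
Σ ṁᵢCp,ᵢTᵢ = 571×2.30×7.17 + 1390×2.30×50.5 + 1080×2.30×11.0 = 198190
Σ ṁᵢCp,ᵢ = 571×2.30 + 1390×2.30 + 1080×2.30 = 6994.3
T_out = 198190 / 6994.3 = 28.336 °C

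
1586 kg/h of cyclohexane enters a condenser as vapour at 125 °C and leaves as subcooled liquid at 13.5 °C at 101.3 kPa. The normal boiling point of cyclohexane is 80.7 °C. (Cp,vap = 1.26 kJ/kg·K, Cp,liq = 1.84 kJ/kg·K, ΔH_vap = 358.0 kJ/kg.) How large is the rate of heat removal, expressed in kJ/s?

Q_c = 237 kJ/s

vapour 125→80.7 °C: -55.818 kJ/kg
condensation at 80.7 °C: -358 kJ/kg
liquid 80.7→13.5 °C: -123.65 kJ/kg
Δh = -55.818 + -358 + -123.65 = -537.47 kJ/kg
Q = ṁ·Δh = 1586 kg/h × -537.47 kJ/kg = -852420 kJ/h
|Q| = 236.78 kW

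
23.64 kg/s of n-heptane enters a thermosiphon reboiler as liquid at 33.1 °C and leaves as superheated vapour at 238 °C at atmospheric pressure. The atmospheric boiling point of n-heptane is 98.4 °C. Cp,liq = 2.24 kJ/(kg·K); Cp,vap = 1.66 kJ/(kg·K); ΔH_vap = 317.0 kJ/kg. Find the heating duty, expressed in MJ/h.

liquid 33.1→98.4 °C: 146.27 kJ/kg
vaporisation at 98.4 °C: 317 kJ/kg
vapour 98.4→238 °C: 231.74 kJ/kg
Δh = 146.27 + 317 + 231.74 = 695.01 kJ/kg
Q = ṁ·Δh = 23.64 kg/s × 695.01 kJ/kg = 16430 kJ/s
|Q| = 16430 kW = 59148 MJ/h

Q = 59100 MJ/h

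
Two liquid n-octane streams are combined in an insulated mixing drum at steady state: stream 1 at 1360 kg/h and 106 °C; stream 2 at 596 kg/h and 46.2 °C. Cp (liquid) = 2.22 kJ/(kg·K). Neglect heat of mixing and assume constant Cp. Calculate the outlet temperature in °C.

Adiabatic, steady state ⇒ Σ ṁᵢCp,ᵢ(T_out − Tᵢ) = 0
Σ ṁᵢCp,ᵢTᵢ = 1360×2.22×106 + 596×2.22×46.2 = 381160
Σ ṁᵢCp,ᵢ = 1360×2.22 + 596×2.22 = 4342.3
T_out = 381160 / 4342.3 = 87.779 °C

T_out = 87.8 °C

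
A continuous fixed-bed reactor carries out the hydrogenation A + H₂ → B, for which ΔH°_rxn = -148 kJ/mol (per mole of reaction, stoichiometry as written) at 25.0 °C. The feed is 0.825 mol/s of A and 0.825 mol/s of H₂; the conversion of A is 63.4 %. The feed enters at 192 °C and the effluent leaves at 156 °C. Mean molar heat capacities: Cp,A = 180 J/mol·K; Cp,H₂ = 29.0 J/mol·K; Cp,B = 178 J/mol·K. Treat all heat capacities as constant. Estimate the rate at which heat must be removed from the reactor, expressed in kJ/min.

Extent of reaction ξ = 0.634 × 0.825 = 0.52305 mol/s
Reaction term: ξ·ΔH°_rxn = 0.52305 × -148 = -77.411 kJ/s
Sensible, feed 192→25 °C: -28.795 kJ/s
Outlet flows (mol/s): A 0.30195, H₂ 0.30195, B 0.52305
Sensible, products 25→156 °C: 20.464 kJ/s
Q = ΔH = -85.743 kJ/s = -85.743 kW
Heat removed = 5144.6 kJ/min

Q_out = 5140 kJ/min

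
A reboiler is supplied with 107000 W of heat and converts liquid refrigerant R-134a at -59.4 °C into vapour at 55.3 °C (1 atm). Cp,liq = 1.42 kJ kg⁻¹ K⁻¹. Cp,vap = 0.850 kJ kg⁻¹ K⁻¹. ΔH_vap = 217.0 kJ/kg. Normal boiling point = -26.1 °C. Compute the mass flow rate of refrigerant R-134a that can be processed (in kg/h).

ṁ = 1160 kg/h

Δh = 1.42×(-26.1−-59.4) + 217.0 + 0.850×(55.3−-26.1) = 333.48 kJ/kg
Q = 107000 W = 107 kJ/s = 385200 kJ/h
ṁ = Q/Δh = 385200 / 333.48 = 1155.1 kg/h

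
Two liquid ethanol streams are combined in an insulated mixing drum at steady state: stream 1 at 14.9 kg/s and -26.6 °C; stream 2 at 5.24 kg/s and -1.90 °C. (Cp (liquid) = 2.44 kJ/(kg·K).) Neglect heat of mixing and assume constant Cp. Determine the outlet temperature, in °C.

Adiabatic, steady state ⇒ Σ ṁᵢCp,ᵢ(T_out − Tᵢ) = 0
Σ ṁᵢCp,ᵢTᵢ = 14.9×2.44×-26.6 + 5.24×2.44×-1.90 = -991.36
Σ ṁᵢCp,ᵢ = 14.9×2.44 + 5.24×2.44 = 49.142
T_out = -991.36 / 49.142 = -20.174 °C

T_out = -20.2 °C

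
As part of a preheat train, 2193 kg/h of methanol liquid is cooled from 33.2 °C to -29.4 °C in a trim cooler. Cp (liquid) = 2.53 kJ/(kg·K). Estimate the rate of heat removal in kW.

Q_c = 96.5 kW

Q = ṁ·Cp·ΔT = 2193 × 2.53 × (-29.4 − 33.2) = -347320 kJ/h
Converting: 347320 / 3600 s = 96.479 kW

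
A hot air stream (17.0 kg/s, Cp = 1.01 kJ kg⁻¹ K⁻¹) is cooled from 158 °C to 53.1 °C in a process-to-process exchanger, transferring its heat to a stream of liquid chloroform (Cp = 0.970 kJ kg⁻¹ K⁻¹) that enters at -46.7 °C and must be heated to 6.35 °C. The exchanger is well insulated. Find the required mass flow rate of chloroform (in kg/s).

ṁ_c = 35.0 kg/s

Heat released by hot stream: Q = 17.0 × 1.01 × (158 − 53.1) = 1801.1 kJ/s
Energy balance on cold side (adiabatic exchanger): Q = ṁ_c·Cp_c·(T_c,out − T_c,in)
ṁ_c = 1801.1 / [0.970 × (6.35 − -46.7)] = 35.002 kg/s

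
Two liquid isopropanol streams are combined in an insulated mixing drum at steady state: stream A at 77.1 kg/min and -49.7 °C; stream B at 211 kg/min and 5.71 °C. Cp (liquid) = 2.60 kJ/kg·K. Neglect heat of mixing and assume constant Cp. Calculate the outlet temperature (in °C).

T_out = -9.12 °C

Energy balance with Q = 0: Σ ṁᵢCp,ᵢ(T_out − Tᵢ) = 0
Σ ṁᵢCp,ᵢTᵢ = 77.1×2.60×-49.7 + 211×2.60×5.71 = -6830.4
Σ ṁᵢCp,ᵢ = 77.1×2.60 + 211×2.60 = 749.06
T_out = -6830.4 / 749.06 = -9.1186 °C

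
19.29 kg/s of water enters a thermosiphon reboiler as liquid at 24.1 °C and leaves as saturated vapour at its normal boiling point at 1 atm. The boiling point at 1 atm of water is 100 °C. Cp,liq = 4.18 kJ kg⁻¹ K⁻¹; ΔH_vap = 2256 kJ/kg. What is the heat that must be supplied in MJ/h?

Q = 179000 MJ/h

liquid 24.1→100 °C: 317.26 kJ/kg
vaporisation at 100 °C: 2256 kJ/kg
Δh = 317.26 + 2256 = 2573.3 kJ/kg
Q = ṁ·Δh = 19.29 kg/s × 2573.3 kJ/kg = 49638 kJ/s
|Q| = 49638 kW = 178700 MJ/h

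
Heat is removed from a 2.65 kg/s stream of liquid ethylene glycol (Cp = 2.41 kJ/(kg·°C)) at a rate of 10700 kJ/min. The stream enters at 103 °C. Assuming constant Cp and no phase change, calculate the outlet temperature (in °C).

Q = 10700 kJ/min = 178.33 kJ/s
ΔT = Q/(ṁ·Cp) = 178.33/(2.65×2.41) = 27.923 K
T_out = 103 − 27.923 = 75.077 °C

T_out = 75.1 °C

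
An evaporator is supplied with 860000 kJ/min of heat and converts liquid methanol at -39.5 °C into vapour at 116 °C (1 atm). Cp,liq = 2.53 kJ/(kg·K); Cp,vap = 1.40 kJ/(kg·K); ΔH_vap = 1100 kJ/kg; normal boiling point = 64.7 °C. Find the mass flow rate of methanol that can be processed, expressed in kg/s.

Δh = 2.53×(64.7−-39.5) + 1100 + 1.40×(116−64.7) = 1435.4 kJ/kg
Q = 860000 kJ/min = 14333 kJ/s = 14333 kJ/s
ṁ = Q/Δh = 14333 / 1435.4 = 9.9853 kg/s

ṁ = 9.99 kg/s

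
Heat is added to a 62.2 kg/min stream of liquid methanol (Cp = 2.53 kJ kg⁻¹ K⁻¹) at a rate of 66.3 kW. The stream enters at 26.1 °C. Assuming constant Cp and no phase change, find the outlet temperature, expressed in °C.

T_out = 51.4 °C

Q = 66.3 kW = 3978 kJ/min
ΔT = Q/(ṁ·Cp) = 3978/(62.2×2.53) = 25.279 K
T_out = 26.1 + 25.279 = 51.379 °C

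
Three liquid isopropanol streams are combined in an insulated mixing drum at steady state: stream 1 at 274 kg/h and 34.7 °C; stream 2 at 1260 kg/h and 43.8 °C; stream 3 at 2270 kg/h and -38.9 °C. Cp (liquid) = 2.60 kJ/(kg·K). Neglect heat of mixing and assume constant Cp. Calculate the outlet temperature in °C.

T_out = -6.21 °C

Energy balance with Q = 0: Σ ṁᵢCp,ᵢ(T_out − Tᵢ) = 0
Σ ṁᵢCp,ᵢTᵢ = 274×2.60×34.7 + 1260×2.60×43.8 + 2270×2.60×-38.9 = -61379
Σ ṁᵢCp,ᵢ = 274×2.60 + 1260×2.60 + 2270×2.60 = 9890.4
T_out = -61379 / 9890.4 = -6.2059 °C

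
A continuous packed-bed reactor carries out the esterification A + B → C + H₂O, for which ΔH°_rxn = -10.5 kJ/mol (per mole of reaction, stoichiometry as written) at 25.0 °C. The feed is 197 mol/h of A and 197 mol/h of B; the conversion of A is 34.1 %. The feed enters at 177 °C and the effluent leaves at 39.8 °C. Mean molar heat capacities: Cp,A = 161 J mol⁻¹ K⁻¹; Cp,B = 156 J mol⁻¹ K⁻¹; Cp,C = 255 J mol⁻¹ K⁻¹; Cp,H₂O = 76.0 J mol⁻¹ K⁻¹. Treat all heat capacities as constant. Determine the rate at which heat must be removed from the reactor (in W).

Q_out = 2570 W

Extent of reaction ξ = 0.341 × 197 = 67.177 mol/h
Reaction term: ξ·ΔH°_rxn = 67.177 × -10.5 = -705.36 kJ/h
Sensible, feed 177→25 °C: -9492.2 kJ/h
Outlet flows (mol/h): A 129.82, B 129.82, C 67.177, H₂O 67.177
Sensible, products 25→39.8 °C: 938.16 kJ/h
Q = ΔH = -9259.4 kJ/h = -2.5721 kW
Heat removed = 2572.1 W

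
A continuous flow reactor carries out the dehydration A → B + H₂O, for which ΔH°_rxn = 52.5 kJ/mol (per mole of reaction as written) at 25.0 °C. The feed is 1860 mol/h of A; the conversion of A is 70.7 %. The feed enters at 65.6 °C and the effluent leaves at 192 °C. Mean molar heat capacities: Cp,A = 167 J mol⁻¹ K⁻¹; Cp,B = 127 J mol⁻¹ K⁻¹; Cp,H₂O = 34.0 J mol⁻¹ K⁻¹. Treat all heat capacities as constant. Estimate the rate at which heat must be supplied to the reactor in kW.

Q_in = 29.7 kW

Extent of reaction ξ = 0.707 × 1860 = 1315 mol/h
Reaction term: ξ·ΔH°_rxn = 1315 × 52.5 = 69039 kJ/h
Sensible, feed 65.6→25 °C: -12611 kJ/h
Outlet flows (mol/h): A 544.98, B 1315, H₂O 1315
Sensible, products 25→192 °C: 50556 kJ/h
Q = ΔH = 106980 kJ/h = 29.718 kW
Heat supplied = 29.718 kW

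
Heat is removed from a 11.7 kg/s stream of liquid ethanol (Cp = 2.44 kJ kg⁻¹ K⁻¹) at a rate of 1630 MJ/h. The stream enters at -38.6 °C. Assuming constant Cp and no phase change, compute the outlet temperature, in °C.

Q = 1630 MJ/h = 452.78 kJ/s
ΔT = Q/(ṁ·Cp) = 452.78/(11.7×2.44) = 15.86 K
T_out = -38.6 − 15.86 = -54.46 °C

T_out = -54.5 °C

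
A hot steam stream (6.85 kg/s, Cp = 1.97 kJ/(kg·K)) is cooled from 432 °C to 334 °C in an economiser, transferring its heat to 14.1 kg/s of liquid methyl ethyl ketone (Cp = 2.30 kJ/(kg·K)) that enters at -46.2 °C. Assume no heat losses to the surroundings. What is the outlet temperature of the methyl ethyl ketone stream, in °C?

T_c,out = -5.42 °C

Heat released by hot stream: Q = 6.85 × 1.97 × (432 − 334) = 1322.5 kJ/s
Energy balance on cold side (adiabatic exchanger): Q = ṁ_c·Cp_c·(T_c,out − T_c,in)
T_c,out = -46.2 + 1322.5/(14.1 × 2.30) = -5.4211 °C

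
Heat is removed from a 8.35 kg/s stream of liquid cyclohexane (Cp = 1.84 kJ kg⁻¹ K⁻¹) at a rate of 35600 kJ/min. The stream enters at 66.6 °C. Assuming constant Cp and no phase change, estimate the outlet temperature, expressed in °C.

Q = 35600 kJ/min = 593.33 kJ/s
ΔT = Q/(ṁ·Cp) = 593.33/(8.35×1.84) = 38.618 K
T_out = 66.6 − 38.618 = 27.982 °C

T_out = 28.0 °C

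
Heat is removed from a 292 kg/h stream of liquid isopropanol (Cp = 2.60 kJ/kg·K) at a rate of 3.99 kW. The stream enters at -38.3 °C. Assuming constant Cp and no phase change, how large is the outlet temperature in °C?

T_out = -57.2 °C

Q = 3.99 kW = 14364 kJ/h
ΔT = Q/(ṁ·Cp) = 14364/(292×2.60) = 18.92 K
T_out = -38.3 − 18.92 = -57.22 °C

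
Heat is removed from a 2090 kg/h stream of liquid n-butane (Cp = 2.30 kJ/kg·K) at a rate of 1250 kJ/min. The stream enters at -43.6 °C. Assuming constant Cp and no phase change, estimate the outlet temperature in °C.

Q = 1250 kJ/min = 75000 kJ/h
ΔT = Q/(ṁ·Cp) = 75000/(2090×2.30) = 15.602 K
T_out = -43.6 − 15.602 = -59.202 °C

T_out = -59.2 °C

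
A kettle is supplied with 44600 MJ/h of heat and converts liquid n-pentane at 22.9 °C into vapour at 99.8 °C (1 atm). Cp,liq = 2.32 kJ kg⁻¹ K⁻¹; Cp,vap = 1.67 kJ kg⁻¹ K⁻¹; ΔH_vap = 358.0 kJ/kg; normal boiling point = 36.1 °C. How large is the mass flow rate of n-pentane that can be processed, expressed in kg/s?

Δh = 2.32×(36.1−22.9) + 358.0 + 1.67×(99.8−36.1) = 495 kJ/kg
Q = 44600 MJ/h = 12389 kJ/s = 12389 kJ/s
ṁ = Q/Δh = 12389 / 495 = 25.028 kg/s

ṁ = 25.0 kg/s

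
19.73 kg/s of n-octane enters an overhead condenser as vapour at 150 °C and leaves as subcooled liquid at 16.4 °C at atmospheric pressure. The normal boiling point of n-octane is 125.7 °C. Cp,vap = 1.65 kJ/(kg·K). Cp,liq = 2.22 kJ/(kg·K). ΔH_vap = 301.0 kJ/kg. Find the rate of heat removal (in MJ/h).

vapour 150→125.7 °C: -40.095 kJ/kg
condensation at 125.7 °C: -301 kJ/kg
liquid 125.7→16.4 °C: -242.65 kJ/kg
Δh = -40.095 + -301 + -242.65 = -583.74 kJ/kg
Q = ṁ·Δh = 19.73 kg/s × -583.74 kJ/kg = -11517 kJ/s
|Q| = 11517 kW = 41462 MJ/h

Q_c = 41500 MJ/h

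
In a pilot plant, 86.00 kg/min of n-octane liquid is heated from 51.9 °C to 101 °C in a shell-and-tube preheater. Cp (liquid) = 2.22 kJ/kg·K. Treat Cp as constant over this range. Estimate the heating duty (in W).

Q = 156000 W

Q = ṁ·Cp·ΔT = 86.00 × 2.22 × (101 − 51.9) = 9374.2 kJ/min
Converting: 9374.2 / 60 s = 156.24 kW
Heating duty = 156240 W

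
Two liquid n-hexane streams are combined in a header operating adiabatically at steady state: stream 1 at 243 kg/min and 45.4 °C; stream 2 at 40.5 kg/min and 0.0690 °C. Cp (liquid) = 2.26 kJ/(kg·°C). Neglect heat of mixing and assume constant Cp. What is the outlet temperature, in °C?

T_out = 38.9 °C

No heat crosses the boundary, so H_out = H_in.
T_out = Σ ṁᵢCp,ᵢTᵢ / Σ ṁᵢCp,ᵢ
      = 24939 / 640.71 = 38.924 °C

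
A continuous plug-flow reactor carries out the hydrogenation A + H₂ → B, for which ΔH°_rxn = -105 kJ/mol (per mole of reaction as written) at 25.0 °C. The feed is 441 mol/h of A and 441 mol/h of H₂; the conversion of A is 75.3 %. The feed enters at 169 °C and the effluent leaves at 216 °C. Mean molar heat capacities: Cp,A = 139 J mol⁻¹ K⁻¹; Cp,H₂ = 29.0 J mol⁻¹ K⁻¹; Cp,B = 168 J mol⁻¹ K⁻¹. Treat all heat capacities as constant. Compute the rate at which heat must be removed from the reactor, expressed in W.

Q_out = 8720 W

Extent of reaction ξ = 0.753 × 441 = 332.07 mol/h
Reaction term: ξ·ΔH°_rxn = 332.07 × -105 = -34868 kJ/h
Sensible, feed 169→25 °C: -10669 kJ/h
Outlet flows (mol/h): A 108.93, H₂ 108.93, B 332.07
Sensible, products 25→216 °C: 14151 kJ/h
Q = ΔH = -31386 kJ/h = -8.7182 kW
Heat removed = 8718.2 W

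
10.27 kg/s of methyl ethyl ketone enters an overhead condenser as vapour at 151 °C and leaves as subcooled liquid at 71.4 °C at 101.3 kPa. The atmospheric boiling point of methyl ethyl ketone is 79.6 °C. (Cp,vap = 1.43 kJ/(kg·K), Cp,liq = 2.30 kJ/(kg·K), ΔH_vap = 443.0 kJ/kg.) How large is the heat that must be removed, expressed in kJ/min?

Q_c = 348000 kJ/min

vapour 151→79.6 °C: -102.1 kJ/kg
condensation at 79.6 °C: -443 kJ/kg
liquid 79.6→71.4 °C: -18.86 kJ/kg
Δh = -102.1 + -443 + -18.86 = -563.96 kJ/kg
Q = ṁ·Δh = 10.27 kg/s × -563.96 kJ/kg = -5791.9 kJ/s
|Q| = 5791.9 kW = 347510 kJ/min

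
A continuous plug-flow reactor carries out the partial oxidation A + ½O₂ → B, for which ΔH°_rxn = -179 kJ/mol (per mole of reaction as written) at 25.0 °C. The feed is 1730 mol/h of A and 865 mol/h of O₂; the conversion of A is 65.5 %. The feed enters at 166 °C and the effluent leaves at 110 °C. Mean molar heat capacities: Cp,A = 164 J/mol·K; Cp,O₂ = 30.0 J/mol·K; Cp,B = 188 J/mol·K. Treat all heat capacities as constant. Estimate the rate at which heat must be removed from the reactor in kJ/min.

Q_out = 3660 kJ/min

Extent of reaction ξ = 0.655 × 1730 = 1133.2 mol/h
Reaction term: ξ·ΔH°_rxn = 1133.2 × -179 = -202830 kJ/h
Sensible, feed 166→25 °C: -43663 kJ/h
Outlet flows (mol/h): A 596.85, O₂ 298.42, B 1133.2
Sensible, products 25→110 °C: 27189 kJ/h
Q = ΔH = -219310 kJ/h = -60.919 kW
Heat removed = 3655.1 kJ/min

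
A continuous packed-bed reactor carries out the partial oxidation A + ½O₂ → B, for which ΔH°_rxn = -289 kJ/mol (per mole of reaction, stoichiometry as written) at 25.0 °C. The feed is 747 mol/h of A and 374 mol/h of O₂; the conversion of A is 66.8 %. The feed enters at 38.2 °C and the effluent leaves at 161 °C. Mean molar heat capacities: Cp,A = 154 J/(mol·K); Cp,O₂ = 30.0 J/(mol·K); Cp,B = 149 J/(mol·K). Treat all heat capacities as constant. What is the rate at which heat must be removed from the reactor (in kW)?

Q_out = 36.1 kW

Extent of reaction ξ = 0.668 × 747 = 499 mol/h
Reaction term: ξ·ΔH°_rxn = 499 × -289 = -144210 kJ/h
Sensible, feed 38.2→25 °C: -1666.6 kJ/h
Outlet flows (mol/h): A 248, O₂ 124.5, B 499
Sensible, products 25→161 °C: 15814 kJ/h
Q = ΔH = -130060 kJ/h = -36.129 kW
Heat removed = 36.129 kW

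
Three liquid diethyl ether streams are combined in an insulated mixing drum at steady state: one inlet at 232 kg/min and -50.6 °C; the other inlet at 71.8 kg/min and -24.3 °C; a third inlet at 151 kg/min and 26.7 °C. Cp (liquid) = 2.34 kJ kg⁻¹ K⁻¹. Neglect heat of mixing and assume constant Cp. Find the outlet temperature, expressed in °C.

No heat crosses the boundary, so H_out = H_in.
Σ ṁᵢCp,ᵢTᵢ = 232×2.34×-50.6 + 71.8×2.34×-24.3 + 151×2.34×26.7 = -22118
Σ ṁᵢCp,ᵢ = 232×2.34 + 71.8×2.34 + 151×2.34 = 1064.2
T_out = -22118 / 1064.2 = -20.783 °C

T_out = -20.8 °C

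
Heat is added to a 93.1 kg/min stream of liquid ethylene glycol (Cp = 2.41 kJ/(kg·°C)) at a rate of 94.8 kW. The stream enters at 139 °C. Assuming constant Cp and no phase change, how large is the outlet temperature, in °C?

T_out = 164 °C

Q = 94.8 kW = 5688 kJ/min
ΔT = Q/(ṁ·Cp) = 5688/(93.1×2.41) = 25.351 K
T_out = 139 + 25.351 = 164.35 °C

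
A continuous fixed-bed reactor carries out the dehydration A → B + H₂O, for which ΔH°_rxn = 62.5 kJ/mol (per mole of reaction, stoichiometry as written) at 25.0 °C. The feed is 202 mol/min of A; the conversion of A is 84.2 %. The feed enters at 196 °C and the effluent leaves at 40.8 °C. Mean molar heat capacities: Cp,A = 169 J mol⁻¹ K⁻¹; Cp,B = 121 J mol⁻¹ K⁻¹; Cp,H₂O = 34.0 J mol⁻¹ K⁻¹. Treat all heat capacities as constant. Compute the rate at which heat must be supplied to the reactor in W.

Extent of reaction ξ = 0.842 × 202 = 170.08 mol/min
Reaction term: ξ·ΔH°_rxn = 170.08 × 62.5 = 10630 kJ/min
Sensible, feed 196→25 °C: -5837.6 kJ/min
Outlet flows (mol/min): A 31.916, B 170.08, H₂O 170.08
Sensible, products 25→40.8 °C: 501.76 kJ/min
Q = ΔH = 5294.4 kJ/min = 88.24 kW
Heat supplied = 88240 W

Q_in = 88200 W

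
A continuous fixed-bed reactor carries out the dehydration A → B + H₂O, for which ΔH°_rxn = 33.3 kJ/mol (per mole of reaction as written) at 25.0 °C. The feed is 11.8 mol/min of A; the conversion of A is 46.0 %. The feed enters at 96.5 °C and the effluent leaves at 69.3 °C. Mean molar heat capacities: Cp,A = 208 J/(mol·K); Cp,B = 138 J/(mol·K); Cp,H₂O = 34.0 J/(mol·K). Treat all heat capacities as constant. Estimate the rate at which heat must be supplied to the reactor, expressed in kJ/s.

Extent of reaction ξ = 0.460 × 11.8 = 5.428 mol/min
Reaction term: ξ·ΔH°_rxn = 5.428 × 33.3 = 180.75 kJ/min
Sensible, feed 96.5→25 °C: -175.49 kJ/min
Outlet flows (mol/min): A 6.372, B 5.428, H₂O 5.428
Sensible, products 25→69.3 °C: 100.07 kJ/min
Q = ΔH = 105.34 kJ/min = 1.7556 kW
Heat supplied = 1.7556 kJ/s

Q_in = 1.76 kJ/s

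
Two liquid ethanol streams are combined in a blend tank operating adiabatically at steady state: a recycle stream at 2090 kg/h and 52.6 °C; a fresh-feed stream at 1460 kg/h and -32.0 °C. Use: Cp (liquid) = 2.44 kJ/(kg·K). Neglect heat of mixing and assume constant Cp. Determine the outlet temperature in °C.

T_out = 17.8 °C

No heat crosses the boundary, so H_out = H_in.
T_out = Σ ṁᵢCp,ᵢTᵢ / Σ ṁᵢCp,ᵢ
      = 154240 / 8662 = 17.807 °C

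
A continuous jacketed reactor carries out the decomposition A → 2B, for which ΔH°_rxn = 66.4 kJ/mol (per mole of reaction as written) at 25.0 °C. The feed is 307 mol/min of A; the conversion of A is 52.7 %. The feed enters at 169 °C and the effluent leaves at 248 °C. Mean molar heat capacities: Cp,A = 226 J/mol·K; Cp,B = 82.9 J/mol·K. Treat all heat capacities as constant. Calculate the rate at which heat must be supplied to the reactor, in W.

Extent of reaction ξ = 0.527 × 307 = 161.79 mol/min
Reaction term: ξ·ΔH°_rxn = 161.79 × 66.4 = 10743 kJ/min
Sensible, feed 169→25 °C: -9991 kJ/min
Outlet flows (mol/min): A 145.21, B 323.58
Sensible, products 25→248 °C: 13300 kJ/min
Q = ΔH = 14052 kJ/min = 234.2 kW
Heat supplied = 234200 W

Q_in = 234000 W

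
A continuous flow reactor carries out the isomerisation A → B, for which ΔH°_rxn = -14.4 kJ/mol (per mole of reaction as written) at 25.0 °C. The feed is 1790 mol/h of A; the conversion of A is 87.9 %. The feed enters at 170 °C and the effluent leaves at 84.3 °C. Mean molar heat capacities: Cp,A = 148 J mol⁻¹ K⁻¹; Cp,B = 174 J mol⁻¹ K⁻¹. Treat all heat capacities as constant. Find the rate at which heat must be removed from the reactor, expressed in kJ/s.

Q_out = 11.9 kJ/s

Extent of reaction ξ = 0.879 × 1790 = 1573.4 mol/h
Reaction term: ξ·ΔH°_rxn = 1573.4 × -14.4 = -22657 kJ/h
Sensible, feed 170→25 °C: -38413 kJ/h
Outlet flows (mol/h): A 216.59, B 1573.4
Sensible, products 25→84.3 °C: 18136 kJ/h
Q = ΔH = -42935 kJ/h = -11.926 kW
Heat removed = 11.926 kJ/s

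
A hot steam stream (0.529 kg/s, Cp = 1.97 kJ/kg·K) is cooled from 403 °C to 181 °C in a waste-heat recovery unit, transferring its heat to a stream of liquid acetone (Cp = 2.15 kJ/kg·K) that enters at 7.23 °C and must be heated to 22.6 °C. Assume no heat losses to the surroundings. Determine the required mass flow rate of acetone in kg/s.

ṁ_c = 7.00 kg/s

Heat released by hot stream: Q = 0.529 × 1.97 × (403 − 181) = 231.35 kJ/s
Energy balance on cold side (adiabatic exchanger): Q = ṁ_c·Cp_c·(T_c,out − T_c,in)
ṁ_c = 231.35 / [2.15 × (22.6 − 7.23)] = 7.001 kg/s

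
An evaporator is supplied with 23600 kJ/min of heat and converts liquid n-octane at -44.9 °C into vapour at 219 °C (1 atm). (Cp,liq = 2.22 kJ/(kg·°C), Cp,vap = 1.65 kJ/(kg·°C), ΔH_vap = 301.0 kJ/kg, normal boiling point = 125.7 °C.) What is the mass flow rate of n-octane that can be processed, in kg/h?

ṁ = 1700 kg/h

Δh = 2.22×(125.7−-44.9) + 301.0 + 1.65×(219−125.7) = 833.68 kJ/kg
Q = 23600 kJ/min = 393.33 kJ/s = 1.416e+06 kJ/h
ṁ = Q/Δh = 1.416e+06 / 833.68 = 1698.5 kg/h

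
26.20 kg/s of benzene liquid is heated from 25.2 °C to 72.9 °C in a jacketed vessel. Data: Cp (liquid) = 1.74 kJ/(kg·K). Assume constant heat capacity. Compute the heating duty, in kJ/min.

Q = ṁ·Cp·ΔT = 26.20 × 1.74 × (72.9 − 25.2) = 2174.5 kJ/s
Heating duty = 130470 kJ/min

Q = 130000 kJ/min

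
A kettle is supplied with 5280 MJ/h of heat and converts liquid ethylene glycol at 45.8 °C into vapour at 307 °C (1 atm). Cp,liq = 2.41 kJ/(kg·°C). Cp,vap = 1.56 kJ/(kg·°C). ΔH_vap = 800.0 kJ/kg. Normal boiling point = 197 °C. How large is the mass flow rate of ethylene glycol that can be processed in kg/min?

ṁ = 65.9 kg/min

Δh = 2.41×(197−45.8) + 800.0 + 1.56×(307−197) = 1336 kJ/kg
Q = 5280 MJ/h = 1466.7 kJ/s = 88000 kJ/min
ṁ = Q/Δh = 88000 / 1336 = 65.869 kg/min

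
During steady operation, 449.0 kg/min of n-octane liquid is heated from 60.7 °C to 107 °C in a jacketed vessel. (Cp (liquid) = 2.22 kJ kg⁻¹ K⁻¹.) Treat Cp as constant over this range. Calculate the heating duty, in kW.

Q = 769 kW

Q = ṁ·Cp·ΔT = 449.0 × 2.22 × (107 − 60.7) = 46151 kJ/min
Converting: 46151 / 60 s = 769.18 kW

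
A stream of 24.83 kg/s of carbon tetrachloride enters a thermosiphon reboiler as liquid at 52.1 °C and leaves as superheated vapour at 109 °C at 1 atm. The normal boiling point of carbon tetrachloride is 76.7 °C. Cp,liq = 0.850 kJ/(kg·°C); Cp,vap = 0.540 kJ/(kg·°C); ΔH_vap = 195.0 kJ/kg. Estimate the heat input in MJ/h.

liquid 52.1→76.7 °C: 20.91 kJ/kg
vaporisation at 76.7 °C: 195 kJ/kg
vapour 76.7→109 °C: 17.442 kJ/kg
Δh = 20.91 + 195 + 17.442 = 233.35 kJ/kg
Q = ṁ·Δh = 24.83 kg/s × 233.35 kJ/kg = 5794.1 kJ/s
|Q| = 5794.1 kW = 20859 MJ/h

Q = 20900 MJ/h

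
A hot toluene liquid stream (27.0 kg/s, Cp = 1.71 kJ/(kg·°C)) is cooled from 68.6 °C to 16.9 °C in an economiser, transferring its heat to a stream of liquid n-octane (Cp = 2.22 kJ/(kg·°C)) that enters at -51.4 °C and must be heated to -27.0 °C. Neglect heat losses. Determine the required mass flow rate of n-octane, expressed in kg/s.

Heat released by hot stream: Q = 27.0 × 1.71 × (68.6 − 16.9) = 2387 kJ/s
Energy balance on cold side (adiabatic exchanger): Q = ṁ_c·Cp_c·(T_c,out − T_c,in)
ṁ_c = 2387 / [2.22 × (-27.0 − -51.4)] = 44.066 kg/s

ṁ_c = 44.1 kg/s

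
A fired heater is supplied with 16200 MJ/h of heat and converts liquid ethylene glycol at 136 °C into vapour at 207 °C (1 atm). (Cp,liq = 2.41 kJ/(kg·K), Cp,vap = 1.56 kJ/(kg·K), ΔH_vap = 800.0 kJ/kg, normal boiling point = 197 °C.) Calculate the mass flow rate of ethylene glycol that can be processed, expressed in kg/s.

ṁ = 4.67 kg/s

Δh = 2.41×(197−136) + 800.0 + 1.56×(207−197) = 962.61 kJ/kg
Q = 16200 MJ/h = 4500 kJ/s = 4500 kJ/s
ṁ = Q/Δh = 4500 / 962.61 = 4.6748 kg/s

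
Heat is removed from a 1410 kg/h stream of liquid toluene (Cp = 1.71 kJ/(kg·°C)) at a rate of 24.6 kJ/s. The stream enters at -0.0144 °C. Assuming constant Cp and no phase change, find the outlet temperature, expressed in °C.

T_out = -36.7 °C

Q = 24.6 kJ/s = 88560 kJ/h
ΔT = Q/(ṁ·Cp) = 88560/(1410×1.71) = 36.73 K
T_out = -0.0144 − 36.73 = -36.745 °C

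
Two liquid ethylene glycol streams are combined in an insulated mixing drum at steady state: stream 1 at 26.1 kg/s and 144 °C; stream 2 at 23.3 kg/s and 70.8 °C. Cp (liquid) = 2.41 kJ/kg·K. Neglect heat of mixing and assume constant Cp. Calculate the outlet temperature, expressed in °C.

Energy balance with Q = 0: Σ ṁᵢCp,ᵢ(T_out − Tᵢ) = 0
T_out = Σ ṁᵢCp,ᵢTᵢ / Σ ṁᵢCp,ᵢ
      = 13033 / 119.05 = 109.47 °C

T_out = 109 °C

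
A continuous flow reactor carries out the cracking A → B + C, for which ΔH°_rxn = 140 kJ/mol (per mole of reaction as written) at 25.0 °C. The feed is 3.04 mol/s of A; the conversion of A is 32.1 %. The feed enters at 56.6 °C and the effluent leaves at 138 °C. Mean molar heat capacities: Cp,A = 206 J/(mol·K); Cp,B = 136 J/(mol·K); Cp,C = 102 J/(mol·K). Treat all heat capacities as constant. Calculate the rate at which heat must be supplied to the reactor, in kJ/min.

Extent of reaction ξ = 0.321 × 3.04 = 0.97584 mol/s
Reaction term: ξ·ΔH°_rxn = 0.97584 × 140 = 136.62 kJ/s
Sensible, feed 56.6→25 °C: -19.789 kJ/s
Outlet flows (mol/s): A 2.0642, B 0.97584, C 0.97584
Sensible, products 25→138 °C: 74.294 kJ/s
Q = ΔH = 191.12 kJ/s = 191.12 kW
Heat supplied = 11467 kJ/min

Q_in = 11500 kJ/min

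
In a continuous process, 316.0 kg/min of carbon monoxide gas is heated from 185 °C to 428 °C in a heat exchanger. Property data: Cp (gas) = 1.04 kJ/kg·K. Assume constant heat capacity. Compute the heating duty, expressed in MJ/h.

Q = ṁ·Cp·ΔT = 316.0 × 1.04 × (428 − 185) = 79860 kJ/min
Converting: 79860 / 60 s = 1331 kW
Heating duty = 4791.6 MJ/h

Q = 4790 MJ/h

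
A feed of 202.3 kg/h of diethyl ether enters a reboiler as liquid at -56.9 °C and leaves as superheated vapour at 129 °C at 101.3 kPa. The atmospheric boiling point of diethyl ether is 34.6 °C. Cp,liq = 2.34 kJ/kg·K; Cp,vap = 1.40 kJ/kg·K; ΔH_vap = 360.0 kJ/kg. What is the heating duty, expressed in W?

liquid -56.9→34.6 °C: 214.11 kJ/kg
vaporisation at 34.6 °C: 360 kJ/kg
vapour 34.6→129 °C: 132.16 kJ/kg
Δh = 214.11 + 360 + 132.16 = 706.27 kJ/kg
Q = ṁ·Δh = 202.3 kg/h × 706.27 kJ/kg = 142880 kJ/h
|Q| = 39.688 kW = 39688 W

Q = 39700 W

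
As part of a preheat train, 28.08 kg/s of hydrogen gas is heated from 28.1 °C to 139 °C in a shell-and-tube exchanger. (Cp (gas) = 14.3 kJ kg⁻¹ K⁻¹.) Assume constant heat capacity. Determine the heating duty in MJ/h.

Q = 160000 MJ/h

Q = ṁ·Cp·ΔT = 28.08 × 14.3 × (139 − 28.1) = 44531 kJ/s
Heating duty = 160310 MJ/h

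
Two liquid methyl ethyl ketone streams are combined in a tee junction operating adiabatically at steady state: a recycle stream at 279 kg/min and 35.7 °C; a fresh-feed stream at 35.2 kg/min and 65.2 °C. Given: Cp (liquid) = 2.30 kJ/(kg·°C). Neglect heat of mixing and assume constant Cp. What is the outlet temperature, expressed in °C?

T_out = 39.0 °C

No heat crosses the boundary, so H_out = H_in.
Σ ṁᵢCp,ᵢTᵢ = 279×2.30×35.7 + 35.2×2.30×65.2 = 28187
Σ ṁᵢCp,ᵢ = 279×2.30 + 35.2×2.30 = 722.66
T_out = 28187 / 722.66 = 39.005 °C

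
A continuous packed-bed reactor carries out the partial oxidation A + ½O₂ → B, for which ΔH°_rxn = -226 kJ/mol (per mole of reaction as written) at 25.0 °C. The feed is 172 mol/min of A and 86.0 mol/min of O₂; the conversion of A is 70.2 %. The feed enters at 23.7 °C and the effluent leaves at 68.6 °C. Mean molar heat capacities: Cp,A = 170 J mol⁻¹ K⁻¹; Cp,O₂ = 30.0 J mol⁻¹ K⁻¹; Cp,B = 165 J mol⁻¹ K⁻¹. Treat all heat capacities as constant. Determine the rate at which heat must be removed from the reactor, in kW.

Q_out = 433 kW

Extent of reaction ξ = 0.702 × 172 = 120.74 mol/min
Reaction term: ξ·ΔH°_rxn = 120.74 × -226 = -27288 kJ/min
Sensible, feed 23.7→25 °C: 41.366 kJ/min
Outlet flows (mol/min): A 51.256, O₂ 25.628, B 120.74
Sensible, products 25→68.6 °C: 1282.1 kJ/min
Q = ΔH = -25965 kJ/min = -432.75 kW
Heat removed = 432.75 kW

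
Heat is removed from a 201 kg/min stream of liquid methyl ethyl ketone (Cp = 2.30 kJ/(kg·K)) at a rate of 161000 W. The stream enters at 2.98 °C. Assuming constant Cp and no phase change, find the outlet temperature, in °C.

Q = 161000 W = 9660 kJ/min
ΔT = Q/(ṁ·Cp) = 9660/(201×2.30) = 20.896 K
T_out = 2.98 − 20.896 = -17.916 °C

T_out = -17.9 °C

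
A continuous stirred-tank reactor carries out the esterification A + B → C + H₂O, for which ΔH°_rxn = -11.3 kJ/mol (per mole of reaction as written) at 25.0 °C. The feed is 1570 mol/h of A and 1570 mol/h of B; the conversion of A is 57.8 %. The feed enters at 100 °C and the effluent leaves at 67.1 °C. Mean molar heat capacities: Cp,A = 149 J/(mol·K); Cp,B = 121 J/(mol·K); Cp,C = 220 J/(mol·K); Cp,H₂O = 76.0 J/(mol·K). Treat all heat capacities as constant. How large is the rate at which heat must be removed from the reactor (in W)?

Q_out = 6450 W

Extent of reaction ξ = 0.578 × 1570 = 907.46 mol/h
Reaction term: ξ·ΔH°_rxn = 907.46 × -11.3 = -10254 kJ/h
Sensible, feed 100→25 °C: -31792 kJ/h
Outlet flows (mol/h): A 662.54, B 662.54, C 907.46, H₂O 907.46
Sensible, products 25→67.1 °C: 18839 kJ/h
Q = ΔH = -23207 kJ/h = -6.4465 kW
Heat removed = 6446.5 W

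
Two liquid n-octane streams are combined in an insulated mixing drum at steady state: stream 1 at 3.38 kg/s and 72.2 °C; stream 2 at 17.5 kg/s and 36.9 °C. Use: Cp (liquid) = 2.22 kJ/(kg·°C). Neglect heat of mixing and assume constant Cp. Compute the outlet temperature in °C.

Energy balance with Q = 0: Σ ṁᵢCp,ᵢ(T_out − Tᵢ) = 0
T_out = Σ ṁᵢCp,ᵢTᵢ / Σ ṁᵢCp,ᵢ
      = 1975.3 / 46.354 = 42.614 °C

T_out = 42.6 °C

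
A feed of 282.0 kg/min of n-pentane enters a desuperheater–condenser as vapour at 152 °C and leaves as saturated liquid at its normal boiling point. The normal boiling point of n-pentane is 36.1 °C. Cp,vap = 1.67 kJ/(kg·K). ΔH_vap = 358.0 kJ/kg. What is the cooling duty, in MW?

Q_c = 2.59 MW

vapour 152→36.1 °C: -193.55 kJ/kg
condensation at 36.1 °C: -358 kJ/kg
Δh = -193.55 + -358 = -551.55 kJ/kg
Q = ṁ·Δh = 282.0 kg/min × -551.55 kJ/kg = -155540 kJ/min
|Q| = 2592.3 kW = 2.5923 MW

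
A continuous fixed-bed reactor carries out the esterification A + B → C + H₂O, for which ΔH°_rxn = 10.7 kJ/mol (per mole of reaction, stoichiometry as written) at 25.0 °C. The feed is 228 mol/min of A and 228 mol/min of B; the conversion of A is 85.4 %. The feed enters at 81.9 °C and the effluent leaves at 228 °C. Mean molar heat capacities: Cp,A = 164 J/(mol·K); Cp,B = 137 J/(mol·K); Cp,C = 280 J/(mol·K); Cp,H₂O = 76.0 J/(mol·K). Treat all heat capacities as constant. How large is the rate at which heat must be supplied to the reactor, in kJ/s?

Q_in = 238 kJ/s

Extent of reaction ξ = 0.854 × 228 = 194.71 mol/min
Reaction term: ξ·ΔH°_rxn = 194.71 × 10.7 = 2083.4 kJ/min
Sensible, feed 81.9→25 °C: -3904.9 kJ/min
Outlet flows (mol/min): A 33.288, B 33.288, C 194.71, H₂O 194.71
Sensible, products 25→228 °C: 16105 kJ/min
Q = ΔH = 14284 kJ/min = 238.07 kW
Heat supplied = 238.07 kJ/s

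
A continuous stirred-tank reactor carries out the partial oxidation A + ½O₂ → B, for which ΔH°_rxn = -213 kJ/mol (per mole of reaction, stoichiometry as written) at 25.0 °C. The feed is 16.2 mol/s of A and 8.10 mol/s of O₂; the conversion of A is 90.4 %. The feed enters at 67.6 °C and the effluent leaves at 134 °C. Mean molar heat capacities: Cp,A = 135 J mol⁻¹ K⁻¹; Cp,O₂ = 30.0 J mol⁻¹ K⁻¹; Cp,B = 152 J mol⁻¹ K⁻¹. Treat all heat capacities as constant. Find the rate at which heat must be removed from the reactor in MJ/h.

Q_out = 10600 MJ/h

Extent of reaction ξ = 0.904 × 16.2 = 14.645 mol/s
Reaction term: ξ·ΔH°_rxn = 14.645 × -213 = -3119.3 kJ/s
Sensible, feed 67.6→25 °C: -103.52 kJ/s
Outlet flows (mol/s): A 1.5552, O₂ 0.7776, B 14.645
Sensible, products 25→134 °C: 268.06 kJ/s
Q = ΔH = -2954.8 kJ/s = -2954.8 kW
Heat removed = 10637 MJ/h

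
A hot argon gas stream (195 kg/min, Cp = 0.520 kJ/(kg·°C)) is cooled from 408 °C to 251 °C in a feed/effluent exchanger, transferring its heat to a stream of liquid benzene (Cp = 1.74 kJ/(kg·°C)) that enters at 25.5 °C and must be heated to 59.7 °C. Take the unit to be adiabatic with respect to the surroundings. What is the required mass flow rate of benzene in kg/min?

ṁ_c = 268 kg/min

Heat released by hot stream: Q = 195 × 0.520 × (408 − 251) = 15920 kJ/min
Energy balance on cold side (adiabatic exchanger): Q = ṁ_c·Cp_c·(T_c,out − T_c,in)
ṁ_c = 15920 / [1.74 × (59.7 − 25.5)] = 267.52 kg/min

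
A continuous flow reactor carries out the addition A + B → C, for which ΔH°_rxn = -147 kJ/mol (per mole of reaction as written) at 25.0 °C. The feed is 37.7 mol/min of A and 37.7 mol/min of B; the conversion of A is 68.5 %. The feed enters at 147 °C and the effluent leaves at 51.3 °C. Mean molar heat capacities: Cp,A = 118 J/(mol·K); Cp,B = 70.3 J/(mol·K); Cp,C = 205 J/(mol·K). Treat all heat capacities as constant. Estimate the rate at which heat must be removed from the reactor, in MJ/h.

Extent of reaction ξ = 0.685 × 37.7 = 25.825 mol/min
Reaction term: ξ·ΔH°_rxn = 25.825 × -147 = -3796.2 kJ/min
Sensible, feed 147→25 °C: -866.07 kJ/min
Outlet flows (mol/min): A 11.875, B 11.875, C 25.825
Sensible, products 25→51.3 °C: 198.04 kJ/min
Q = ΔH = -4464.2 kJ/min = -74.404 kW
Heat removed = 267.85 MJ/h

Q_out = 268 MJ/h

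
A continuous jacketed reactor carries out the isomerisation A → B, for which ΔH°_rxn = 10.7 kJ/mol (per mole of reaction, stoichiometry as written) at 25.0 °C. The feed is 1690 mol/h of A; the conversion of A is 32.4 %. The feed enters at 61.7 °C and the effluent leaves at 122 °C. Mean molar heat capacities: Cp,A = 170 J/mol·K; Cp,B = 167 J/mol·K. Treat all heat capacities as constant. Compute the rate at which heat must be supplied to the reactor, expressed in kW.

Extent of reaction ξ = 0.324 × 1690 = 547.56 mol/h
Reaction term: ξ·ΔH°_rxn = 547.56 × 10.7 = 5858.9 kJ/h
Sensible, feed 61.7→25 °C: -10544 kJ/h
Outlet flows (mol/h): A 1142.4, B 547.56
Sensible, products 25→122 °C: 27709 kJ/h
Q = ΔH = 23024 kJ/h = 6.3955 kW
Heat supplied = 6.3955 kW

Q_in = 6.40 kW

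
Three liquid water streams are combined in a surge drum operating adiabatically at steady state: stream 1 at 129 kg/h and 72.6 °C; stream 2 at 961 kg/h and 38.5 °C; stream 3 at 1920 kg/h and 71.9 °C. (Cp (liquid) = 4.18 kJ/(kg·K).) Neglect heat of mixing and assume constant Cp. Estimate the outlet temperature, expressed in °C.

T_out = 61.3 °C

Adiabatic, steady state ⇒ Σ ṁᵢCp,ᵢ(T_out − Tᵢ) = 0
Σ ṁᵢCp,ᵢTᵢ = 129×4.18×72.6 + 961×4.18×38.5 + 1920×4.18×71.9 = 770840
Σ ṁᵢCp,ᵢ = 129×4.18 + 961×4.18 + 1920×4.18 = 12582
T_out = 770840 / 12582 = 61.266 °C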